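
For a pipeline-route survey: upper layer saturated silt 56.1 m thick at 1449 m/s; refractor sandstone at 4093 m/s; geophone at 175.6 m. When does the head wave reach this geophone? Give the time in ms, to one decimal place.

115.3 ms

θ_c = arcsin(V₁/V₂) = arcsin(1449/4093) = 20.73°, cos θ_c = 0.9352.
Intercept time tᵢ = 2h cos θ_c / V₁ = 2·56.1·0.9352/1449 = 0.07242 s.
t = x/V₂ + tᵢ = 175.6/4093 + 0.07242 = 0.11532 s.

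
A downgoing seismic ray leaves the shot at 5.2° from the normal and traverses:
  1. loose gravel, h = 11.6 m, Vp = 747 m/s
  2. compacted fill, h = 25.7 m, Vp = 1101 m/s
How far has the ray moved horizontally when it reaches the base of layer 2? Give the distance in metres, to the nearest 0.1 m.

p = sin θ₁/V₁ = sin 5.2°/747 = 1.2133e-04 s/m is conserved through the stack.
Layer 1: θ = 5.20°; offset = 11.6·tan 5.20° = 1.056 m.
Layer 2: sin θ = p·1101 = 0.1336 → θ = 7.68°; offset = 25.7·tan 7.68° = 3.464 m.
Σ offsets = 4.520 m.

4.5 m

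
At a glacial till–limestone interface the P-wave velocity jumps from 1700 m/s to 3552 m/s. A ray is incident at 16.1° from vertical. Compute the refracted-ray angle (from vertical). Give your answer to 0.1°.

sin θ₁/V₁ = sin θ₂/V₂ ⇒ sin θ₂ = 3552·sin 16.1°/1700 = 3552·0.2773/1700 = 0.5794.
θ₂ = arcsin 0.5794 = 35.41° from the normal.

35.4°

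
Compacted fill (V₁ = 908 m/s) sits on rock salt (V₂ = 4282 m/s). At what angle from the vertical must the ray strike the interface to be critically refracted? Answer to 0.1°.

12.2°

At critical incidence the refracted ray runs along the interface (θ₂ = 90°), so sin θ_c = V₁/V₂.
θ_c = arcsin(908/4282) = arcsin 0.2121 = 12.24°.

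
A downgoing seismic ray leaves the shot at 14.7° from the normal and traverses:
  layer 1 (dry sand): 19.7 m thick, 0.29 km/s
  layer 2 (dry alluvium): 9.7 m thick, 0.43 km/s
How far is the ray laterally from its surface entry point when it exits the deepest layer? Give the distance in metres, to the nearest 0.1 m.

Apply Snell's law at each interface; in layer i the horizontal offset is hᵢ·tan θᵢ.
Layer 1: θ = 14.70°; offset = 19.7·tan 14.70° = 5.168 m.
Layer 2: sin θ = 0.43·sin 14.7°/0.29 = 0.3763, θ = 22.10°; offset = 9.7·tan 22.10° = 3.939 m.
Σ offsets = 9.107 m.

9.1 m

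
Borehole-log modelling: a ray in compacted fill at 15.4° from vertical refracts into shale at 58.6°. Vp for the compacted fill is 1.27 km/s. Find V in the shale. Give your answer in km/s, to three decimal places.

Snell's law: sin 15.4°/V₁ = sin 58.6°/V₂.
V₂ = V₁·sin 58.6°/sin 15.4° = 1.27 × 3.2142 = 4.082 km/s.

4.082 km/s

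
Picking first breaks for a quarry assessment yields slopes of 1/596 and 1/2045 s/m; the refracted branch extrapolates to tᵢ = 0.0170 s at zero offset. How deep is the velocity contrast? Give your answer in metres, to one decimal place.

5.3 m

θ_c = arcsin(596/2045) = 16.94°; cos θ_c = 0.9566.
tᵢ = 2h cos θ_c/V₁ ⇒ h = tᵢ·V₁/(2 cos θ_c) = 0.017·596/(2·0.9566) = 5.30 m.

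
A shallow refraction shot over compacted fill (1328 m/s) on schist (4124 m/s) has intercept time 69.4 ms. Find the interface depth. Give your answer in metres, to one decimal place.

θ_c = arcsin(1328/4124) = 18.78°; cos θ_c = 0.9467.
tᵢ = 2h cos θ_c/V₁ ⇒ h = tᵢ·V₁/(2 cos θ_c) = 0.0694·1328/(2·0.9467) = 48.67 m.

48.7 m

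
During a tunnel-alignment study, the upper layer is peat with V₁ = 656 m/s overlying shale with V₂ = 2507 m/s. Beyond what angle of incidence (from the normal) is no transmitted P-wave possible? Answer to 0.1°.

Critical incidence: sin θ_c = V₁/V₂ = 656/2507 = 0.2617.
θ_c = arcsin 0.2617 = 15.17°.

15.2°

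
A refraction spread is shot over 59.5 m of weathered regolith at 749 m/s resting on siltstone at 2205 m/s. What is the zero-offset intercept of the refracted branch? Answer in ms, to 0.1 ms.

149.4 ms

θ_c = arcsin(V₁/V₂) = arcsin(749/2205) = 19.86°; cos θ_c = 0.9405.
tᵢ = 2h·cos θ_c / V₁ = 2·59.5·0.9405 / 749 = 0.14943 s.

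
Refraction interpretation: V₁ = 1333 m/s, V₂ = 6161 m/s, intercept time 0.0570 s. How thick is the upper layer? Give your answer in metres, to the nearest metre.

θ_c = arcsin(1333/6161) = 12.50°; cos θ_c = 0.9763.
tᵢ = 2h cos θ_c/V₁ ⇒ h = tᵢ·V₁/(2 cos θ_c) = 0.057·1333/(2·0.9763) = 38.91 m.

39 m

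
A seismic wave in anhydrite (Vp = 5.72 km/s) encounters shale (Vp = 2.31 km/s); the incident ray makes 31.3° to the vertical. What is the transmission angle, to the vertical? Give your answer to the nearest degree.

sin θ₁/V₁ = sin θ₂/V₂ ⇒ sin θ₂ = 2.31·sin 31.3°/5.72 = 2.31·0.5195/5.72 = 0.2098.
θ₂ = arcsin 0.2098 = 12.11° from the normal.

12°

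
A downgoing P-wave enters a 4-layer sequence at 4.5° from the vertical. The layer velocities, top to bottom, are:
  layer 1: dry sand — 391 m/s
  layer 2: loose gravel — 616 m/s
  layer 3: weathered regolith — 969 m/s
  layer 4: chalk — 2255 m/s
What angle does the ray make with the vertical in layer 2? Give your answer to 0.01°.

Ray parameter p = sin 4.5° / 391 = 2.0066e-04 s/m.
sin θ_2 = p·V_2 = 2.0066e-04 × 616 = 0.1236.
θ_2 = arcsin 0.1236 = 7.10°.

7.10°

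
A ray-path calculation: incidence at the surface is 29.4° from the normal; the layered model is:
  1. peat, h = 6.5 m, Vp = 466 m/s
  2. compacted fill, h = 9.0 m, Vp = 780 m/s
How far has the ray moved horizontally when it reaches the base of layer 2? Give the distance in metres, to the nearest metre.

17 m

Apply Snell's law at each interface; in layer i the horizontal offset is hᵢ·tan θᵢ.
Layer 1: θ = 29.40°; offset = 6.5·tan 29.40° = 3.663 m.
Layer 2: sin θ = 780·sin 29.4°/466 = 0.8217, θ = 55.25°; offset = 9.0·tan 55.25° = 12.975 m.
Summing the layer offsets gives 16.638 m.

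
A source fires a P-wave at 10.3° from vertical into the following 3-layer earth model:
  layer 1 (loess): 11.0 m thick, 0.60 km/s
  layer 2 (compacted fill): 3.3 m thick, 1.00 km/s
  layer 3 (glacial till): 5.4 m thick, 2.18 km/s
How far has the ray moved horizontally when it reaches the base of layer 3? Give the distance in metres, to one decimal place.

7.6 m

p = sin θ₁/V₁ = sin 10.3°/0.60 = 2.9800e-01 s/km is conserved through the stack.
Layer 1: θ = 10.30°; offset = 11.0·tan 10.30° = 1.999 m.
Layer 2: sin θ = p·1.00 = 0.2980 → θ = 17.34°; offset = 3.3·tan 17.34° = 1.030 m.
Layer 3: sin θ = p·2.18 = 0.6496 → θ = 40.52°; offset = 5.4·tan 40.52° = 4.614 m.
Σ offsets = 7.644 m.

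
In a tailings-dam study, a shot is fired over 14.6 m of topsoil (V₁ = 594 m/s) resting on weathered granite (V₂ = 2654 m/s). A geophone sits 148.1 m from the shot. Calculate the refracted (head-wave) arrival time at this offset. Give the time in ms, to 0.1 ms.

103.7 ms

t = x/V₂ + 2h·√(V₂²−V₁²)/(V₁V₂).
√(V₂²−V₁²) = √(2654²−594²) = 2586.7 m/s; delay term = 2·14.6·2586.7/(594·2654) = 0.04791 s.
t = 148.1/2654 + 0.04791 = 0.10371 s.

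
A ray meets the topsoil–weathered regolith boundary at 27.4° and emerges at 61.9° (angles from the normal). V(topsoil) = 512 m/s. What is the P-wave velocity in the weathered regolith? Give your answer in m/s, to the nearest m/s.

Snell's law: sin 27.4°/V₁ = sin 61.9°/V₂.
V₂ = V₁·sin 61.9°/sin 27.4° = 512 × 1.9168 = 981.42 m/s.

981 m/s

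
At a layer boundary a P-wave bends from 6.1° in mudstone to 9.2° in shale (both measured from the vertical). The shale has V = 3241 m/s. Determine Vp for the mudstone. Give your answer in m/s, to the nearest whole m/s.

sin 6.1° = 0.1063; sin 9.2° = 0.1599.
V₁ = V₂·(sin θ₁/sin θ₂) = 3241·(0.1063/0.1599) = 2154.11 m/s.

2154 m/s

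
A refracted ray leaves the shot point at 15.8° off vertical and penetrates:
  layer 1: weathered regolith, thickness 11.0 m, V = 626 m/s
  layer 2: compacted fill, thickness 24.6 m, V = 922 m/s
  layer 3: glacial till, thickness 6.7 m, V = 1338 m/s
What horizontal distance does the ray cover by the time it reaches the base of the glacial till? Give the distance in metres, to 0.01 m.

18.68 m

Apply Snell's law at each interface; in layer i the horizontal offset is hᵢ·tan θᵢ.
Layer 1: θ = 15.80°; offset = 11.0·tan 15.80° = 3.1127 m.
Layer 2: sin θ = 922·sin 15.8°/626 = 0.4010, θ = 23.64°; offset = 24.6·tan 23.64° = 10.7691 m.
Layer 3: sin θ = 1338·sin 15.8°/626 = 0.5820, θ = 35.59°; offset = 6.7·tan 35.59° = 4.7948 m.
Σ offsets = 18.6766 m.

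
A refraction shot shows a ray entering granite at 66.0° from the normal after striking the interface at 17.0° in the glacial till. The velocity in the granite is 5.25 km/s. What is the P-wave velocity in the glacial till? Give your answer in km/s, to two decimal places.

1.68 km/s

Snell's law: sin 17.0°/V₁ = sin 66.0°/V₂.
V₁ = V₂·sin 17.0°/sin 66.0° = 5.25 × 0.3200 = 1.68 km/s.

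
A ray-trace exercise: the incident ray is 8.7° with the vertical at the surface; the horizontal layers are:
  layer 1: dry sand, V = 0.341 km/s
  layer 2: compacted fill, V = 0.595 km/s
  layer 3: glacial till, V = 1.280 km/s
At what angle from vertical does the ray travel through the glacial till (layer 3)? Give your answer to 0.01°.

Snell's law across each interface conserves sin θ / V, so sin θ_3 = V_3·sin θ₁/V₁.
sin θ_3 = 1.280 × sin 8.7° / 0.341 = 0.5678.
θ_3 = 34.60° from the vertical.

34.60°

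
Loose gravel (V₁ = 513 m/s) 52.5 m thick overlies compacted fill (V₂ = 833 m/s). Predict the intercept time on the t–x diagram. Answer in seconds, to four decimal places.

θ_c = arcsin(V₁/V₂) = arcsin(513/833) = 38.01°; cos θ_c = 0.7879.
tᵢ = 2h·cos θ_c / V₁ = 2·52.5·0.7879 / 513 = 0.16126 s.

0.1613 s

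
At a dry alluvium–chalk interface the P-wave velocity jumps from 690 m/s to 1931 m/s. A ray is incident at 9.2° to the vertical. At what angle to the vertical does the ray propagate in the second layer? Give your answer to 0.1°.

26.6°

Snell's law: sin θ₂ = (V₂/V₁)·sin θ₁ = (1931/690)·sin 9.2° = 0.4474.
θ₂ = arcsin 0.4474 = 26.58° from the normal.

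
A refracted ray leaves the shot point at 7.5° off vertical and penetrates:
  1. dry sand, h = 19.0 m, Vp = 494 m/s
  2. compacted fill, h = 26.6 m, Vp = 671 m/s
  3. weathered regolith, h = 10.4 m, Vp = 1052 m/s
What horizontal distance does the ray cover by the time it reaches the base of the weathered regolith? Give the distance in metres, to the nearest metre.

p = sin θ₁/V₁ = sin 7.5°/494 = 2.6422e-04 s/m is conserved through the stack.
Layer 1: θ = 7.50°; offset = 19.0·tan 7.50° = 2.501 m.
Layer 2: sin θ = p·671 = 0.1773 → θ = 10.21°; offset = 26.6·tan 10.21° = 4.792 m.
Layer 3: sin θ = p·1052 = 0.2780 → θ = 16.14°; offset = 10.4·tan 16.14° = 3.009 m.
Σ offsets = 10.303 m.

10 m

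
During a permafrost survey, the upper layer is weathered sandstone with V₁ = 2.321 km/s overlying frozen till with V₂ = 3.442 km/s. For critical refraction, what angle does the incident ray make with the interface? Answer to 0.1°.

47.6°

At critical incidence the refracted ray runs along the interface (θ₂ = 90°), so sin θ_c = V₁/V₂.
θ_c = arcsin(2.321/3.442) = arcsin 0.6743 = 42.40°.
Measured from the interface: 90° − 42.40° = 47.60°.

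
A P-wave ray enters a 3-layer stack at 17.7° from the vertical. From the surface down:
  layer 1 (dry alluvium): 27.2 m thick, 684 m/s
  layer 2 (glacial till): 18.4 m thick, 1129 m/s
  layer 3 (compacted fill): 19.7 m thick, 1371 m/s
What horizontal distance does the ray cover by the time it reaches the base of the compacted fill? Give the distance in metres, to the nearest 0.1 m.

34.5 m

Ray parameter p = sin 17.7° / 684 m/s = 4.4449e-04 s/m.
Layer 1: θ = 17.70°; offset = 27.2·tan 17.70° = 8.681 m.
Layer 2: sin θ = p·1129 = 0.5018 → θ = 30.12°; offset = 18.4·tan 30.12° = 10.675 m.
Layer 3: sin θ = p·1371 = 0.6094 → θ = 37.55°; offset = 19.7·tan 37.55° = 15.142 m.
Summing the layer offsets gives 34.497 m.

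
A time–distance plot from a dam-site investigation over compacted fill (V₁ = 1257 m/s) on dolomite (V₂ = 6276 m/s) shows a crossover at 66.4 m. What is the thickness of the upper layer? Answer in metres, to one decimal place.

27.1 m

h = (x_cross/2)·√((V₂−V₁)/(V₂+V₁)).
(V₂−V₁)/(V₂+V₁) = (6276−1257)/(6276+1257) = 0.6663; √ = 0.8163.
h = (66.4/2)·0.8163 = 27.10 m.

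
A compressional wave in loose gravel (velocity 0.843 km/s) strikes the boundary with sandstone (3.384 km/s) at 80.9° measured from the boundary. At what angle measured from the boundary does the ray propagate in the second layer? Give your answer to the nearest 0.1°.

Convert to the normal: θ₁ = 90° − 80.9° = 9.1°.
Snell's law: sin θ₂ = (V₂/V₁)·sin θ₁ = (3.384/0.843)·sin 9.1° = 0.6349.
θ₂ = arcsin 0.6349 = 39.41° from the normal.
From the interface: 90° − 39.41° = 50.59°.

50.6°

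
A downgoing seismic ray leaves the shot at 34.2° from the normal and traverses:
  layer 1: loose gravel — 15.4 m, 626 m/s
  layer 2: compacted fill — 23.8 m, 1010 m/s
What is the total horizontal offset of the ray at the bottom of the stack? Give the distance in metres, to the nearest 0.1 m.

Apply Snell's law at each interface; in layer i the horizontal offset is hᵢ·tan θᵢ.
Layer 1: θ = 34.20°; offset = 15.4·tan 34.20° = 10.466 m.
Layer 2: sin θ = 1010·sin 34.2°/626 = 0.9069, θ = 65.08°; offset = 23.8·tan 65.08° = 51.219 m.
Total horizontal offset = 61.685 m.

61.7 m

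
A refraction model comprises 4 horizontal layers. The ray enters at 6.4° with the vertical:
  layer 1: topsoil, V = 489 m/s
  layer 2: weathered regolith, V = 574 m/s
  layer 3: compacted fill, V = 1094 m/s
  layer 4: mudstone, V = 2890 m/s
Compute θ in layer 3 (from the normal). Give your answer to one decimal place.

Ray parameter p = sin 6.4° / 489 = 2.2795e-04 s/m.
sin θ_3 = p·V_3 = 2.2795e-04 × 1094 = 0.2494.
θ_3 = arcsin 0.2494 = 14.44°.

14.4°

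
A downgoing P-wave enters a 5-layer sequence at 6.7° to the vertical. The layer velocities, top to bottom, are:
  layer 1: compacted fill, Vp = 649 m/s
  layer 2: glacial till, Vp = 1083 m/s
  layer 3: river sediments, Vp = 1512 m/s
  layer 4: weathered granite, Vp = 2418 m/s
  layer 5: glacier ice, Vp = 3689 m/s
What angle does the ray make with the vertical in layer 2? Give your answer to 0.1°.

Ray parameter p = sin 6.7° / 649 = 1.7977e-04 s/m.
sin θ_2 = p·V_2 = 1.7977e-04 × 1083 = 0.1947.
θ_2 = 11.23° from the vertical.

11.2°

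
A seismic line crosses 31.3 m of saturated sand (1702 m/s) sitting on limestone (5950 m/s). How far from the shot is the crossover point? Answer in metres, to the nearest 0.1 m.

θ_c = arcsin(1702/5950) = 16.62°, so cos θ_c = 0.9582 and tᵢ = 2h cos θ_c/V₁ = 0.0352 s.
At crossover x/V₁ = x/V₂ + tᵢ ⇒ x = tᵢ/(1/V₁ − 1/V₂) = 0.03524/(5.8754e-04 − 1.6807e-04) = 84.02 m.

84.0 m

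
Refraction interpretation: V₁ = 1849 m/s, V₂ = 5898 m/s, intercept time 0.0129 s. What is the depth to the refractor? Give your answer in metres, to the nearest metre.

13 m

h = tᵢ·V₁·V₂ / (2·√(V₂²−V₁²)).
√(V₂²−V₁²) = √(5898² − 1849²) = 5600.7 m/s.
h = 0.0129 s × 1849 × 5898 / (2 × 5600.7) = 12.56 m.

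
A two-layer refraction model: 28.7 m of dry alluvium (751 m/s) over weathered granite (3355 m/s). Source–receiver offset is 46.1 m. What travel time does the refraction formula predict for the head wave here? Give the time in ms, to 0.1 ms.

θ_c = arcsin(V₁/V₂) = arcsin(751/3355) = 12.93°, cos θ_c = 0.9746.
Intercept time tᵢ = 2h cos θ_c / V₁ = 2·28.7·0.9746/751 = 0.07449 s.
t = x/V₂ + tᵢ = 46.1/3355 + 0.07449 = 0.08823 s.

88.2 ms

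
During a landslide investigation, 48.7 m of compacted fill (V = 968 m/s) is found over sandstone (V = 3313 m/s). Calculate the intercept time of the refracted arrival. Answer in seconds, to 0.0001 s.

tᵢ = 2h·√(V₂²−V₁²)/(V₁V₂).
√(V₂²−V₁²) = √(3313²−968²) = 3168.4 m/s.
tᵢ = 2·48.7·3168.4/(968·3313) = 0.09623 s.

0.0962 s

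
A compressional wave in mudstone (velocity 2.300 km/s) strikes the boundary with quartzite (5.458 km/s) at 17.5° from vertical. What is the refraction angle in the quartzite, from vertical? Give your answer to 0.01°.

sin θ₁/V₁ = sin θ₂/V₂ ⇒ sin θ₂ = 5.458·sin 17.5°/2.300 = 5.458·0.3007/2.300 = 0.7136.
θ₂ = arcsin 0.7136 = 45.53° from the normal.

45.53°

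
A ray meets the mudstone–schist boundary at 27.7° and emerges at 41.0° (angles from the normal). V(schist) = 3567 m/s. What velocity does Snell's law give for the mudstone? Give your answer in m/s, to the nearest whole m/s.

2527 m/s

sin 27.7° = 0.4648; sin 41.0° = 0.6561.
V₁ = V₂·(sin θ₁/sin θ₂) = 3567·(0.4648/0.6561) = 2527.35 m/s.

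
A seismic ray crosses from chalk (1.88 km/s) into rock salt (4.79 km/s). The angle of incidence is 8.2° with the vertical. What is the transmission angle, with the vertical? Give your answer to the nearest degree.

21°

sin θ₁/V₁ = sin θ₂/V₂ ⇒ sin θ₂ = 4.79·sin 8.2°/1.88 = 4.79·0.1426/1.88 = 0.3634.
θ₂ = arcsin 0.3634 = 21.31° from the normal.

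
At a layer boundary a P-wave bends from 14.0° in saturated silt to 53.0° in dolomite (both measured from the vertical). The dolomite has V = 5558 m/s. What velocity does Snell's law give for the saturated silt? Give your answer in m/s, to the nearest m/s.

Snell's law: sin 14.0°/V₁ = sin 53.0°/V₂.
V₁ = V₂·sin 14.0°/sin 53.0° = 5558 × 0.3029 = 1683.62 m/s.

1684 m/s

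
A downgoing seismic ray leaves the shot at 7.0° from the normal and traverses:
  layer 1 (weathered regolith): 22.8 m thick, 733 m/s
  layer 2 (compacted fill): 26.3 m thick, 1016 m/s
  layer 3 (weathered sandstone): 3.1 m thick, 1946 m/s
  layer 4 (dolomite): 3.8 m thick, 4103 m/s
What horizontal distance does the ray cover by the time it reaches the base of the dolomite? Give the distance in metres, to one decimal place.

11.9 m

Apply Snell's law at each interface; in layer i the horizontal offset is hᵢ·tan θᵢ.
Layer 1: θ = 7.00°; offset = 22.8·tan 7.00° = 2.799 m.
Layer 2: sin θ = 1016·sin 7.0°/733 = 0.1689, θ = 9.73°; offset = 26.3·tan 9.73° = 4.507 m.
Layer 3: sin θ = 1946·sin 7.0°/733 = 0.3235, θ = 18.88°; offset = 3.1·tan 18.88° = 1.060 m.
Layer 4: sin θ = 4103·sin 7.0°/733 = 0.6822, θ = 43.01°; offset = 3.8·tan 43.01° = 3.545 m.
Total horizontal offset = 11.912 m.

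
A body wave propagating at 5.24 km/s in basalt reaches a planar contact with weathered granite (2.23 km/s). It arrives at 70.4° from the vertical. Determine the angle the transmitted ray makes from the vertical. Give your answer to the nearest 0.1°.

23.6°

Snell's law: sin θ₂ = (V₂/V₁)·sin θ₁ = (2.23/5.24)·sin 70.4° = 0.4009.
θ₂ = sin⁻¹(0.4009) = 23.64° (from vertical).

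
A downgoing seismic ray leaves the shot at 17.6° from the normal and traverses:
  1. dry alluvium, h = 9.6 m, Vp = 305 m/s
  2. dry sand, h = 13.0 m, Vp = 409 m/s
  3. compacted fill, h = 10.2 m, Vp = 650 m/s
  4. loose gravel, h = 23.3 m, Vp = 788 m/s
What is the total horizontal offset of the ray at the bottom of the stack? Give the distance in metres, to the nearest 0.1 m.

Apply Snell's law at each interface; in layer i the horizontal offset is hᵢ·tan θᵢ.
Layer 1: θ = 17.60°; offset = 9.6·tan 17.60° = 3.045 m.
Layer 2: sin θ = 409·sin 17.6°/305 = 0.4055, θ = 23.92°; offset = 13.0·tan 23.92° = 5.766 m.
Layer 3: sin θ = 650·sin 17.6°/305 = 0.6444, θ = 40.12°; offset = 10.2·tan 40.12° = 8.595 m.
Layer 4: sin θ = 788·sin 17.6°/305 = 0.7812, θ = 51.37°; offset = 23.3·tan 51.37° = 29.157 m.
Total horizontal offset = 46.564 m.

46.6 m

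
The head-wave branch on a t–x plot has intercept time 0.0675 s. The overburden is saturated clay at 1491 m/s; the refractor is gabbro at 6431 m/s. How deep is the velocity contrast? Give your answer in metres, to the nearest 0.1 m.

51.7 m

h = tᵢ·V₁·V₂ / (2·√(V₂²−V₁²)).
√(V₂²−V₁²) = √(6431² − 1491²) = 6255.8 m/s.
h = 0.0675 s × 1491 × 6431 / (2 × 6255.8) = 51.73 m.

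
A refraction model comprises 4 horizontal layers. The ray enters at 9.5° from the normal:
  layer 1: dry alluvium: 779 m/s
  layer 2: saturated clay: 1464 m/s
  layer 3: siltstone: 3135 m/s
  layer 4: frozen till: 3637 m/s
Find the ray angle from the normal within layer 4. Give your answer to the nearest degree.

Ray parameter p = sin 9.5° / 779 = 2.1187e-04 s/m.
sin θ_4 = p·V_4 = 2.1187e-04 × 3637 = 0.7706.
θ_4 = 50.41° from the vertical.

50°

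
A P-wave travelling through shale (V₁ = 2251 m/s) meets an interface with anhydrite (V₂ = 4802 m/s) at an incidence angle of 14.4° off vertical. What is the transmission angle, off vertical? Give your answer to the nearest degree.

sin θ₁/V₁ = sin θ₂/V₂ ⇒ sin θ₂ = 4802·sin 14.4°/2251 = 4802·0.2487/2251 = 0.5305.
θ₂ = sin⁻¹(0.5305) = 32.04° (from vertical).

32°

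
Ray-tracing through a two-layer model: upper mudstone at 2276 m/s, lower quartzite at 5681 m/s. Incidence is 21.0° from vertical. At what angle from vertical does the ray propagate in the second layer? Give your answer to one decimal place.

63.4°

sin θ₁/V₁ = sin θ₂/V₂ ⇒ sin θ₂ = 5681·sin 21.0°/2276 = 5681·0.3584/2276 = 0.8945.
θ₂ = arcsin 0.8945 = 63.44° from the normal.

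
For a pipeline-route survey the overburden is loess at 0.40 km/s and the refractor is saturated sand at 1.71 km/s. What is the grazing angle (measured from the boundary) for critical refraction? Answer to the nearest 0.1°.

Critical incidence: sin θ_c = V₁/V₂ = 0.40/1.71 = 0.2339.
θ_c = arcsin 0.2339 = 13.53°.
Measured from the interface: 90° − 13.53° = 76.47°.

76.5°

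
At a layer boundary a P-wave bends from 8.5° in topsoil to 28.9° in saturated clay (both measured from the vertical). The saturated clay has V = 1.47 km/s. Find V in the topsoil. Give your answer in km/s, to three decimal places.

Snell's law: sin 8.5°/V₁ = sin 28.9°/V₂.
V₁ = V₂·sin 8.5°/sin 28.9° = 1.47 × 0.3058 = 0.450 km/s.

0.450 km/s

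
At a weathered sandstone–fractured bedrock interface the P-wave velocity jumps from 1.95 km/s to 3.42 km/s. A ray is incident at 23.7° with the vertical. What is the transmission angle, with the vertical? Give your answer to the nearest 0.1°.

sin θ₁/V₁ = sin θ₂/V₂ ⇒ sin θ₂ = 3.42·sin 23.7°/1.95 = 3.42·0.4019/1.95 = 0.7050.
θ₂ = sin⁻¹(0.7050) = 44.83° (from vertical).

44.8°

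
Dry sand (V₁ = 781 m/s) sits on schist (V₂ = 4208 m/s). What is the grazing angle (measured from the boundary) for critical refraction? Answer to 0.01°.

At critical incidence the refracted ray runs along the interface (θ₂ = 90°), so sin θ_c = V₁/V₂.
θ_c = arcsin(781/4208) = arcsin 0.1856 = 10.70°.
Measured from the interface: 90° − 10.70° = 79.30°.

79.30°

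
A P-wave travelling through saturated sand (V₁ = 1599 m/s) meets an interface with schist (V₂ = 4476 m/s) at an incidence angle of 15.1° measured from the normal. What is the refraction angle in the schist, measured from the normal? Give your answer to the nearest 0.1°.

46.8°

sin θ₁/V₁ = sin θ₂/V₂ ⇒ sin θ₂ = 4476·sin 15.1°/1599 = 4476·0.2605/1599 = 0.7292.
θ₂ = sin⁻¹(0.7292) = 46.82° (from vertical).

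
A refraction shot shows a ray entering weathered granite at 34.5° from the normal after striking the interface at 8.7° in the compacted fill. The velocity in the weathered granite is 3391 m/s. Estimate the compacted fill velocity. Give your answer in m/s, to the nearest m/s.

sin 8.7° = 0.1513; sin 34.5° = 0.5664.
V₁ = V₂·(sin θ₁/sin θ₂) = 3391·(0.1513/0.5664) = 905.58 m/s.

906 m/s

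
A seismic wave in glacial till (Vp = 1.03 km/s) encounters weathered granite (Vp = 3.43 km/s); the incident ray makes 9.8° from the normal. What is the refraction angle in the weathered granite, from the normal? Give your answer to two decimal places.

34.53°

Snell's law: sin θ₂ = (V₂/V₁)·sin θ₁ = (3.43/1.03)·sin 9.8° = 0.5668.
θ₂ = arcsin 0.5668 = 34.53° from the normal.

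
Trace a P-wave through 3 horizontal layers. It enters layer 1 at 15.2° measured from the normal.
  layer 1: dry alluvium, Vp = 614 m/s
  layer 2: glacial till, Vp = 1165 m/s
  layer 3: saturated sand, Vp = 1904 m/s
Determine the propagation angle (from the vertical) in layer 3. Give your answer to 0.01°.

Ray parameter p = sin 15.2° / 614 = 4.2702e-04 s/m.
sin θ_3 = p·V_3 = 4.2702e-04 × 1904 = 0.8130.
θ_3 = 54.39° from the vertical.

54.39°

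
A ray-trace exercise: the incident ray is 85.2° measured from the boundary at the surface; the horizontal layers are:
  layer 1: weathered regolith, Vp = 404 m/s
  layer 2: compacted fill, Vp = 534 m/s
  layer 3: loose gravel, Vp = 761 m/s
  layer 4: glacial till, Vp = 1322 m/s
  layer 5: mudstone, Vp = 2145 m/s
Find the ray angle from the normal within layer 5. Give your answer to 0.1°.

26.4°

From the normal: θ₁ = 90° − 85.2° = 4.8°.
Snell's law across each interface conserves sin θ / V, so sin θ_5 = V_5·sin θ₁/V₁.
sin θ_5 = 2145 × sin 4.8° / 404 = 0.4443.
θ_5 = arcsin 0.4443 = 26.38°.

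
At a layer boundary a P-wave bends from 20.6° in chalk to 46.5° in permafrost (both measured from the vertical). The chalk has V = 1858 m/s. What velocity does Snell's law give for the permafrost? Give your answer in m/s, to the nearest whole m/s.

sin 20.6° = 0.3518; sin 46.5° = 0.7254.
V₂ = V₁·(sin θ₂/sin θ₁) = 1858·(0.7254/0.3518) = 3830.55 m/s.

3831 m/s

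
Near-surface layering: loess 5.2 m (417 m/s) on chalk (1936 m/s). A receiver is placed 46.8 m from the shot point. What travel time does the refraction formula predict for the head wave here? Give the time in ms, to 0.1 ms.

48.5 ms

θ_c = arcsin(V₁/V₂) = arcsin(417/1936) = 12.44°, cos θ_c = 0.9765.
Intercept time tᵢ = 2h cos θ_c / V₁ = 2·5.2·0.9765/417 = 0.02435 s.
t = x/V₂ + tᵢ = 46.8/1936 + 0.02435 = 0.04853 s.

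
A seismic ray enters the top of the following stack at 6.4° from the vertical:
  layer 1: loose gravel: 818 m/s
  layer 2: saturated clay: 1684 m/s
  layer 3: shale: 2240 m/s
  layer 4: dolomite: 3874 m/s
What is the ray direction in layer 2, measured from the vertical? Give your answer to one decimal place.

13.3°

Ray parameter p = sin 6.4° / 818 = 1.3627e-04 s/m.
sin θ_2 = p·V_2 = 1.3627e-04 × 1684 = 0.2295.
θ_2 = arcsin 0.2295 = 13.27°.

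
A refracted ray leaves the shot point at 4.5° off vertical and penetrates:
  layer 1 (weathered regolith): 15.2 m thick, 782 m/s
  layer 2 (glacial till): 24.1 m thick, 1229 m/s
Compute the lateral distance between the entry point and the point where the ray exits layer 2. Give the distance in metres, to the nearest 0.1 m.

4.2 m

Apply Snell's law at each interface; in layer i the horizontal offset is hᵢ·tan θᵢ.
Layer 1: θ = 4.50°; offset = 15.2·tan 4.50° = 1.196 m.
Layer 2: sin θ = 1229·sin 4.5°/782 = 0.1233, θ = 7.08°; offset = 24.1·tan 7.08° = 2.995 m.
Σ offsets = 4.191 m.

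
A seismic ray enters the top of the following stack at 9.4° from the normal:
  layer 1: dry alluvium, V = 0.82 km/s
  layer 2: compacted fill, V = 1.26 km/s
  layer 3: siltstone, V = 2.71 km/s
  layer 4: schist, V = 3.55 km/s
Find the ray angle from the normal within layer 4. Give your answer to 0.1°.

45.0°

Snell's law across each interface conserves sin θ / V, so sin θ_4 = V_4·sin θ₁/V₁.
sin θ_4 = 3.55 × sin 9.4° / 0.82 = 0.7071.
θ_4 = arcsin 0.7071 = 45.00°.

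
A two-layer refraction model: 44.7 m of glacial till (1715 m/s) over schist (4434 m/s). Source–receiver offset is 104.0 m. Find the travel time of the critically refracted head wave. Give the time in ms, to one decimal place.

71.5 ms

t = x/V₂ + 2h·√(V₂²−V₁²)/(V₁V₂).
√(V₂²−V₁²) = √(4434²−1715²) = 4088.9 m/s; delay term = 2·44.7·4088.9/(1715·4434) = 0.04807 s.
t = 104.0/4434 + 0.04807 = 0.07153 s.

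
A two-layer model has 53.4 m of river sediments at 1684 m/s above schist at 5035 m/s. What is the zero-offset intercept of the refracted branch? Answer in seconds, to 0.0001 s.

0.0598 s

tᵢ = 2h·√(V₂²−V₁²)/(V₁V₂).
√(V₂²−V₁²) = √(5035²−1684²) = 4745.0 m/s.
tᵢ = 2·53.4·4745.0/(1684·5035) = 0.05977 s.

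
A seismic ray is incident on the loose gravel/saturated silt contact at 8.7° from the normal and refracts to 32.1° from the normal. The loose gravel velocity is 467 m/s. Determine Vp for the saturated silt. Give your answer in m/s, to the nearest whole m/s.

Snell's law: sin 8.7°/V₁ = sin 32.1°/V₂.
V₂ = V₁·sin 32.1°/sin 8.7° = 467 × 3.5131 = 1640.63 m/s.

1641 m/s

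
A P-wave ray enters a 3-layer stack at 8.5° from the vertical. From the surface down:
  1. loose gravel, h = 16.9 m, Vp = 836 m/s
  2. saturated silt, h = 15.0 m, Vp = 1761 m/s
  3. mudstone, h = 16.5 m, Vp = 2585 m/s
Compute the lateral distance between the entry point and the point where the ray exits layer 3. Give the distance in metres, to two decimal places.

15.92 m

p = sin θ₁/V₁ = sin 8.5°/836 = 1.7681e-04 s/m is conserved through the stack.
Layer 1: θ = 8.50°; offset = 16.9·tan 8.50° = 2.5257 m.
Layer 2: sin θ = p·1761 = 0.3114 → θ = 18.14°; offset = 15.0·tan 18.14° = 4.9146 m.
Layer 3: sin θ = p·2585 = 0.4570 → θ = 27.20°; offset = 16.5·tan 27.20° = 8.4785 m.
Summing the layer offsets gives 15.9189 m.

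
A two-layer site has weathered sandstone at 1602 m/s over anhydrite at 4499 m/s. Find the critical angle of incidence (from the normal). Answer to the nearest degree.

Critical incidence: sin θ_c = V₁/V₂ = 1602/4499 = 0.3561.
θ_c = arcsin 0.3561 = 20.86°.

21°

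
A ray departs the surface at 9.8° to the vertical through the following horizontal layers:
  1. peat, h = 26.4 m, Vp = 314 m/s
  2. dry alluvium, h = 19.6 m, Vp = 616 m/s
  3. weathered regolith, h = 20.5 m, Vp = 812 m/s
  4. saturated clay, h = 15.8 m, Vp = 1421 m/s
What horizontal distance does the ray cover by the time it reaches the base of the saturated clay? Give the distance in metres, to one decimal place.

Apply Snell's law at each interface; in layer i the horizontal offset is hᵢ·tan θᵢ.
Layer 1: θ = 9.80°; offset = 26.4·tan 9.80° = 4.560 m.
Layer 2: sin θ = 616·sin 9.8°/314 = 0.3339, θ = 19.51°; offset = 19.6·tan 19.51° = 6.943 m.
Layer 3: sin θ = 812·sin 9.8°/314 = 0.4402, θ = 26.11°; offset = 20.5·tan 26.11° = 10.049 m.
Layer 4: sin θ = 1421·sin 9.8°/314 = 0.7703, θ = 50.38°; offset = 15.8·tan 50.38° = 19.085 m.
Σ offsets = 40.637 m.

40.6 m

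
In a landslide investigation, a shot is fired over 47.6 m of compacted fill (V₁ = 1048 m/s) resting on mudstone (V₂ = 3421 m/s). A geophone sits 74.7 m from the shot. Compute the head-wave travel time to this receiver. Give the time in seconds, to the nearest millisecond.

0.108 s

θ_c = arcsin(V₁/V₂) = arcsin(1048/3421) = 17.84°, cos θ_c = 0.9519.
Intercept time tᵢ = 2h cos θ_c / V₁ = 2·47.6·0.9519/1048 = 0.08647 s.
t = x/V₂ + tᵢ = 74.7/3421 + 0.08647 = 0.10831 s.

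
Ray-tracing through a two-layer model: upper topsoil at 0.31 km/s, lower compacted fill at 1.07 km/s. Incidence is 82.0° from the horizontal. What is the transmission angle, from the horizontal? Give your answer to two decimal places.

Convert to the normal: θ₁ = 90° − 82.0° = 8.0°.
Snell's law: sin θ₂ = (V₂/V₁)·sin θ₁ = (1.07/0.31)·sin 8.0° = 0.4804.
θ₂ = arcsin 0.4804 = 28.71° from the normal.
From the interface: 90° − 28.71° = 61.29°.

61.29°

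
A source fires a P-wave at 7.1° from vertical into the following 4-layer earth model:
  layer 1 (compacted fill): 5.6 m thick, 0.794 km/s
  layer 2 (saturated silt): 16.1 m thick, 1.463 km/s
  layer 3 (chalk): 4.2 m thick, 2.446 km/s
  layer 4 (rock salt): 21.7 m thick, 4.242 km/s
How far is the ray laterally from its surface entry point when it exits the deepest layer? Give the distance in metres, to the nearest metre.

Apply Snell's law at each interface; in layer i the horizontal offset is hᵢ·tan θᵢ.
Layer 1: θ = 7.10°; offset = 5.6·tan 7.10° = 0.698 m.
Layer 2: sin θ = 1.463·sin 7.1°/0.794 = 0.2277, θ = 13.16°; offset = 16.1·tan 13.16° = 3.766 m.
Layer 3: sin θ = 2.446·sin 7.1°/0.794 = 0.3808, θ = 22.38°; offset = 4.2·tan 22.38° = 1.730 m.
Layer 4: sin θ = 4.242·sin 7.1°/0.794 = 0.6603, θ = 41.33°; offset = 21.7·tan 41.33° = 19.082 m.
Σ offsets = 25.274 m.

25 m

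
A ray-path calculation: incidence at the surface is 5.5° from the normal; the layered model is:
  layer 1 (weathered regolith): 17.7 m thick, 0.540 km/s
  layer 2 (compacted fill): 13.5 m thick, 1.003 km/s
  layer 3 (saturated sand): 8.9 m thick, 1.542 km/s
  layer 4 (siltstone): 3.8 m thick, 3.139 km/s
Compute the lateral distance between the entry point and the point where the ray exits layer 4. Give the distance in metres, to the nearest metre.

9 m

p = sin θ₁/V₁ = sin 5.5°/0.540 = 1.7749e-01 s/km is conserved through the stack.
Layer 1: θ = 5.50°; offset = 17.7·tan 5.50° = 1.704 m.
Layer 2: sin θ = p·1.003 = 0.1780 → θ = 10.25°; offset = 13.5·tan 10.25° = 2.442 m.
Layer 3: sin θ = p·1.542 = 0.2737 → θ = 15.88°; offset = 8.9·tan 15.88° = 2.533 m.
Layer 4: sin θ = p·3.139 = 0.5571 → θ = 33.86°; offset = 3.8·tan 33.86° = 2.550 m.
Summing the layer offsets gives 9.229 m.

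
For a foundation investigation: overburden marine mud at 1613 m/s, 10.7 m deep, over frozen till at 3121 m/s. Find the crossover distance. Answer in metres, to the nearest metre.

θ_c = arcsin(1613/3121) = 31.12°, so cos θ_c = 0.8561 and tᵢ = 2h cos θ_c/V₁ = 0.0114 s.
At crossover x/V₁ = x/V₂ + tᵢ ⇒ x = tᵢ/(1/V₁ − 1/V₂) = 0.01136/(6.1996e-04 − 3.2041e-04) = 37.92 m.

38 m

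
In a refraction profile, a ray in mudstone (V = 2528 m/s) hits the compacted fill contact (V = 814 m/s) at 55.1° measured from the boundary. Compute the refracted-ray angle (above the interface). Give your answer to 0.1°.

79.4°

Angle from the normal: 90° − 55.1° = 34.9°.
Snell's law: sin θ₂ = (V₂/V₁)·sin θ₁ = (814/2528)·sin 34.9° = 0.1842.
θ₂ = arcsin 0.1842 = 10.62° from the normal.
From the interface: 90° − 10.62° = 79.38°.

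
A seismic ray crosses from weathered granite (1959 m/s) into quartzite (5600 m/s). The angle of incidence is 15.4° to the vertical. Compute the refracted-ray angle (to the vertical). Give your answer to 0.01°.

sin θ₁/V₁ = sin θ₂/V₂ ⇒ sin θ₂ = 5600·sin 15.4°/1959 = 5600·0.2656/1959 = 0.7591.
θ₂ = arcsin 0.7591 = 49.39° from the normal.

49.39°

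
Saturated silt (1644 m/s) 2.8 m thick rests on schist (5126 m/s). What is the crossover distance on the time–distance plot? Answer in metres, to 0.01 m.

7.81 m

θ_c = arcsin(1644/5126) = 18.71°, so cos θ_c = 0.9472 and tᵢ = 2h cos θ_c/V₁ = 0.0032 s.
At crossover x/V₁ = x/V₂ + tᵢ ⇒ x = tᵢ/(1/V₁ − 1/V₂) = 0.00323/(6.0827e-04 − 1.9508e-04) = 7.81 m.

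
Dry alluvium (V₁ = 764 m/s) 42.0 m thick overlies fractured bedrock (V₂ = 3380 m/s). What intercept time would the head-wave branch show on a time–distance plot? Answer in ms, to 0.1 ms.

107.1 ms

tᵢ = 2h·√(V₂²−V₁²)/(V₁V₂).
√(V₂²−V₁²) = √(3380²−764²) = 3292.5 m/s.
tᵢ = 2·42.0·3292.5/(764·3380) = 0.10710 s.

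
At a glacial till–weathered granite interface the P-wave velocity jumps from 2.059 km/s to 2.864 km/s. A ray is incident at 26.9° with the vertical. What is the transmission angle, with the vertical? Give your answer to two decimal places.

39.00°

Snell's law: sin θ₂ = (V₂/V₁)·sin θ₁ = (2.864/2.059)·sin 26.9° = 0.6293.
θ₂ = sin⁻¹(0.6293) = 39.00° (from vertical).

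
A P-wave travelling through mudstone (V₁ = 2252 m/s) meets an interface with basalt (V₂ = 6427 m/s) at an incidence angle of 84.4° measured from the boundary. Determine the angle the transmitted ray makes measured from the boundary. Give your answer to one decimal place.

73.8°

Angle from the normal: 90° − 84.4° = 5.6°.
sin θ₁/V₁ = sin θ₂/V₂ ⇒ sin θ₂ = 6427·sin 5.6°/2252 = 6427·0.0976/2252 = 0.2785.
θ₂ = arcsin 0.2785 = 16.17° from the normal.
From the interface: 90° − 16.17° = 73.83°.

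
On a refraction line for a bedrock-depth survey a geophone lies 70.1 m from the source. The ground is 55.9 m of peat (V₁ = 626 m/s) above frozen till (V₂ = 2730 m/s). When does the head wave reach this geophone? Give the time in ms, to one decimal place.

199.5 ms

t = x/V₂ + 2h·√(V₂²−V₁²)/(V₁V₂).
√(V₂²−V₁²) = √(2730²−626²) = 2657.3 m/s; delay term = 2·55.9·2657.3/(626·2730) = 0.17384 s.
t = 70.1/2730 + 0.17384 = 0.19951 s.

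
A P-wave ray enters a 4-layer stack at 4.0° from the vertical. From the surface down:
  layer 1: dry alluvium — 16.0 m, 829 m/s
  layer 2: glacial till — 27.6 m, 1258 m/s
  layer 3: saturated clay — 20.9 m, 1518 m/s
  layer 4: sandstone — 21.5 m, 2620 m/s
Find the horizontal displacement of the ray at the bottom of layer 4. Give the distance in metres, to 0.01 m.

11.61 m

Ray parameter p = sin 4.0° / 829 m/s = 8.4145e-05 s/m.
Layer 1: θ = 4.00°; offset = 16.0·tan 4.00° = 1.1188 m.
Layer 2: sin θ = p·1258 = 0.1059 → θ = 6.08°; offset = 27.6·tan 6.08° = 2.9381 m.
Layer 3: sin θ = p·1518 = 0.1277 → θ = 7.34°; offset = 20.9·tan 7.34° = 2.6917 m.
Layer 4: sin θ = p·2620 = 0.2205 → θ = 12.74°; offset = 21.5·tan 12.74° = 4.8595 m.
Total horizontal offset = 11.6081 m.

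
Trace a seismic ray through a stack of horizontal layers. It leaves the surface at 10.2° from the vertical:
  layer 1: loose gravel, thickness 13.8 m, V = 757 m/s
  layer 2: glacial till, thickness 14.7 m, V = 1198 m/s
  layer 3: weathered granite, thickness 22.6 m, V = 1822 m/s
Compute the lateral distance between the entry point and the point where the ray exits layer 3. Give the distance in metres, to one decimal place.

17.4 m

Ray parameter p = sin 10.2° / 757 m/s = 2.3393e-04 s/m.
Layer 1: θ = 10.20°; offset = 13.8·tan 10.20° = 2.483 m.
Layer 2: sin θ = p·1198 = 0.2802 → θ = 16.27°; offset = 14.7·tan 16.27° = 4.292 m.
Layer 3: sin θ = p·1822 = 0.4262 → θ = 25.23°; offset = 22.6·tan 25.23° = 10.648 m.
Total horizontal offset = 17.423 m.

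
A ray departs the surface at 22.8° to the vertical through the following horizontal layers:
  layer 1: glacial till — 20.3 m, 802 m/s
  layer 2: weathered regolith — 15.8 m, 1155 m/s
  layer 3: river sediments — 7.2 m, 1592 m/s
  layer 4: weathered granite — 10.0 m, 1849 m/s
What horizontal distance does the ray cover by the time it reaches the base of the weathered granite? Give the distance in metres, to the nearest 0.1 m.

Apply Snell's law at each interface; in layer i the horizontal offset is hᵢ·tan θᵢ.
Layer 1: θ = 22.80°; offset = 20.3·tan 22.80° = 8.533 m.
Layer 2: sin θ = 1155·sin 22.8°/802 = 0.5581, θ = 33.92°; offset = 15.8·tan 33.92° = 10.626 m.
Layer 3: sin θ = 1592·sin 22.8°/802 = 0.7692, θ = 50.29°; offset = 7.2·tan 50.29° = 8.668 m.
Layer 4: sin θ = 1849·sin 22.8°/802 = 0.8934, θ = 63.31°; offset = 10.0·tan 63.31° = 19.887 m.
Total horizontal offset = 47.715 m.

47.7 m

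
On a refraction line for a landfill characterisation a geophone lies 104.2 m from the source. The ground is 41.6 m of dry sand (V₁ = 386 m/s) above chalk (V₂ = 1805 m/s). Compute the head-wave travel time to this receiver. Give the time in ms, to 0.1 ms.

θ_c = arcsin(V₁/V₂) = arcsin(386/1805) = 12.35°, cos θ_c = 0.9769.
Intercept time tᵢ = 2h cos θ_c / V₁ = 2·41.6·0.9769/386 = 0.21056 s.
t = x/V₂ + tᵢ = 104.2/1805 + 0.21056 = 0.26829 s.

268.3 ms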